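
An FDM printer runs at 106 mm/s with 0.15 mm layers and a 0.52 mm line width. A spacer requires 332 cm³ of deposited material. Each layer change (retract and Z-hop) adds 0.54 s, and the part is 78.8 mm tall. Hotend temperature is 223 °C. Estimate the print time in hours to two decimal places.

11.23 hours

Line area: 0.15 × 0.52 → 0.078 mm².
Path length: 332000 mm³ / 0.078 mm² → 4256410.3 mm.
Print-move time: 4256410.3 / 106 → 40154.8 s.
Number of layers: 78.8 / 0.15 → 526 (rounded up).
Z-hop total = 526 × 0.54 = 284.04 s.
Total = 40154.8 + 284.04 = 40438.84 s = 11.23 hours.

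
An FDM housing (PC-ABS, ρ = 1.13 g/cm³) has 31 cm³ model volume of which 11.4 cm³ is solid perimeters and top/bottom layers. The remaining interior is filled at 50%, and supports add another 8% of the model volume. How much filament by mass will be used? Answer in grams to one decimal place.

26.8 g

Volume inside the shell: 31 − 11.4 → 19.6 cm³.
Infill deposited = 0.50 × 19.6, so 9.8 cm³.
Support = 0.08 × 31 = 2.48 cm³.
Deposited volume: 11.4 + 9.8 + 2.48 → 23.68 cm³.
Mass: 23.68 × 1.13 → 26.7584 g.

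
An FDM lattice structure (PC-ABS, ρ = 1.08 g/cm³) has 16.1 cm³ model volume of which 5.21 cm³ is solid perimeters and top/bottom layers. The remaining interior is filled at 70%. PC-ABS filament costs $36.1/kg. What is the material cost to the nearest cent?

$0.50

Infill region = 16.1 − 5.21, so 10.89 cm³.
Infill deposited = 0.70 × 10.89 = 7.623 cm³.
Total printed volume = 5.21 + 7.623 = 12.833 cm³.
Mass = 12.833 × 1.08 = 13.85964 g.
Cost = 13.85964 g / 1000 × $36.1/kg = $0.50.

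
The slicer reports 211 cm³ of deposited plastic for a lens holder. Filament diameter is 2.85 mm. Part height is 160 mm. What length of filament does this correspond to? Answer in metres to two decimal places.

Filament cross-section = π × (2.85/2)² = 6.3794 mm².
Length = 211 cm³ / 6.3794 mm² = 211000 / 6.3794 = 33075.21 mm = 33.08 m.

33.08 m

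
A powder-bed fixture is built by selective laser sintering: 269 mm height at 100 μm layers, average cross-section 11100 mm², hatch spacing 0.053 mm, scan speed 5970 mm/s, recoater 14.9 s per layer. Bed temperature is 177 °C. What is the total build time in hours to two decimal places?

37.35 hours

Layers = ⌈269/0.1⌉ = 2690.
Scan path per layer: 11100 / 0.053 → 209434 mm.
Laser time per layer = 209434 / 5970, so 35.0811 s.
Per-layer time = 35.0811 + 14.9, so 49.9811 s.
Total: 2690 × 49.9811 s = 134449.159 s → 37.35 hours.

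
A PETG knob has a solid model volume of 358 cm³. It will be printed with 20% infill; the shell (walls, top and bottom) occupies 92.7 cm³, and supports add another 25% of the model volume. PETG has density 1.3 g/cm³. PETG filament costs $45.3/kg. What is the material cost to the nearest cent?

$13.85

Volume inside the shell: 358 − 92.7 → 265.3 cm³.
Infill deposited = 0.20 × 265.3 = 53.06 cm³.
Support = 0.25 × 358 = 89.5 cm³.
Total extruded = 92.7 + 53.06 + 89.5 = 235.26 cm³.
Mass = 235.26 × 1.3, so 305.838 g.
Cost = 305.838 g / 1000 × $45.3/kg = $13.85.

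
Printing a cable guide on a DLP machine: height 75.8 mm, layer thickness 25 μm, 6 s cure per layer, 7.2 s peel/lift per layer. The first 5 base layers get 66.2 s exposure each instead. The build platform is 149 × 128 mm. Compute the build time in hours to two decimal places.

Number of layers: 75.8 / 0.025 → 3032 (rounded up).
Bottom layers = 5 × (66.2 + 7.2) = 367 s.
Remaining layers = 3027 × (6 + 7.2), so 39956.4 s.
Sum: 367 + 39956.4 = 40323.4 s → 11.20 hours.

11.20 hours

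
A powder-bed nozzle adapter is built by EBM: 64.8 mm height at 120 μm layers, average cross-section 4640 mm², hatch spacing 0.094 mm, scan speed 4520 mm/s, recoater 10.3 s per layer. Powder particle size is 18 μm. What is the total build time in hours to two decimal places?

Layers = ⌈64.8/0.12⌉ = 540.
Per-layer scan distance = 4640 / 0.094, so 49361.7 mm.
Scan time per layer = 49361.7 / 4520, so 10.9207 s.
Per-layer time = 10.9207 + 10.3 = 21.2207 s.
Total: 540 × 21.2207 s = 11459.178 s → 3.18 hours.

3.18 hours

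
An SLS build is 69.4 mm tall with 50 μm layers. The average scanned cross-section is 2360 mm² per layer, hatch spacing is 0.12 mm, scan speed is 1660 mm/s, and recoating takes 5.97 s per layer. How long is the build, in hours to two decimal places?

6.87 hours

Layer count = ceil(69.4 / 0.05) = 1388.
Per-layer scan distance = 2360 / 0.12 = 19666.7 mm.
Per-layer scan time = 19666.7 / 1660 = 11.8474 s.
Per-layer time: 11.8474 + 5.97 → 17.8174 s.
1388 layers × 17.8174 s/layer = 24730.5512 s, i.e. 6.87 hours.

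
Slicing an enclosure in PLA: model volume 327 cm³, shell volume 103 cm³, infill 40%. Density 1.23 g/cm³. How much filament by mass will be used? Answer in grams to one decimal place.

236.9 g

Volume inside the shell = 327 − 103, so 224 cm³.
Deposited infill = 0.40 × 224, so 89.6 cm³.
Total printed volume = 103 + 89.6, so 192.6 cm³.
Mass = 192.6 × 1.23, so 236.898 g.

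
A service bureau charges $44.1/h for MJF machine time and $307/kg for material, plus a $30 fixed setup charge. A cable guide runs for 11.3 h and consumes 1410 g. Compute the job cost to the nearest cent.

Time charge = 44.1 × 11.3, so $498.33.
Material charge = 307 × 1410/1000, so $432.87.
Adding setup: 498.33 + 432.87 + 30 → $961.20.

$961.20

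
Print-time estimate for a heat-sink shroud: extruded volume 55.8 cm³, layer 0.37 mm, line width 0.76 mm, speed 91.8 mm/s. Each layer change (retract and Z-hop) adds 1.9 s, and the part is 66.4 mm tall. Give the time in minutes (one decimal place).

41.7 minutes

Bead cross-section: 0.37 × 0.76 → 0.2812 mm².
Path length: 55800 mm³ / 0.2812 mm² → 198435.3 mm.
Extrusion time = 198435.3 / 91.8, so 2161.6 s.
Layer count = ceil(66.4 / 0.37) = 180.
Z-hop total = 180 × 1.9, so 342 s.
Altogether 2161.6 + 342 = 2503.6 s, i.e. 41.7 minutes.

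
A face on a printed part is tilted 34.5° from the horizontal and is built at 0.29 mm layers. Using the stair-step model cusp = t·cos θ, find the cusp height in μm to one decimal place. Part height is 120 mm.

h_c = t·cos θ = 0.29 × 0.8241 = 0.238989 mm (239.0 μm).

239.0 μm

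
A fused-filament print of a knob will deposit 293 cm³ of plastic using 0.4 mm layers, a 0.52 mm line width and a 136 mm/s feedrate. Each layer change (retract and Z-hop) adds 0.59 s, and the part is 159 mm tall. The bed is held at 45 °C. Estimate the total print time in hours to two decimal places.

2.94 hours

Line area = 0.4 × 0.52 = 0.208 mm².
Path length: 293000 mm³ / 0.208 mm² → 1408653.8 mm.
Extrusion time = 1408653.8 / 136 = 10357.7 s.
Number of layers: 159 / 0.4 → 398 (rounded up).
Layer-change overhead = 398 × 0.59, so 234.82 s.
Altogether 10357.7 + 234.82 = 10592.52 s, i.e. 2.94 hours.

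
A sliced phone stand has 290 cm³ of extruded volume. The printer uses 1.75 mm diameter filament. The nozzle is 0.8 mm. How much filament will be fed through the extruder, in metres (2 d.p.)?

Cross-section of 1.75 mm filament: π·(1.75/2)² = 2.4053 mm².
Length = 290 cm³ / 2.4053 mm² = 290000 / 2.4053 = 120567.08 mm = 120.57 m.

120.57 m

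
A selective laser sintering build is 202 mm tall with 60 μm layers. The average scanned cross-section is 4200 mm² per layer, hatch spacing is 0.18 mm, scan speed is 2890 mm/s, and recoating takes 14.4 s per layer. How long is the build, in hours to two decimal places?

Number of layers: 202 / 0.06 → 3367 (rounded up).
Hatch length per layer: 4200 / 0.18 → 23333.3 mm.
Scan time per layer = 23333.3 / 2890, so 8.0738 s.
Time per layer: 8.0738 + 14.4 → 22.4738 s.
3367 layers × 22.4738 s/layer = 75669.2846 s, i.e. 21.02 hours.

21.02 hours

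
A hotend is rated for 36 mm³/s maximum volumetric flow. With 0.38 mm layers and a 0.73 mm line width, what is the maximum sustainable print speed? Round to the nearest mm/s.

Extrusion cross-section = 0.38 × 0.73 = 0.2774 mm².
v_max = Q/A = 36/0.2774 = 129.78 mm/s → 130 mm/s.

130 mm/s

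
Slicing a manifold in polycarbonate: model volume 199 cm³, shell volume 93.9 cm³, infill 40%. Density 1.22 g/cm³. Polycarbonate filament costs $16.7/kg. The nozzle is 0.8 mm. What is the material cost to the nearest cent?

Volume inside the shell = 199 − 93.9, so 105.1 cm³.
Deposited infill: 0.40 × 105.1 → 42.04 cm³.
Deposited volume = 93.9 + 42.04, so 135.94 cm³.
Mass = 135.94 × 1.22 = 165.8468 g.
At $16.7/kg: 165.8468/1000 × 16.7 = $2.77.

$2.77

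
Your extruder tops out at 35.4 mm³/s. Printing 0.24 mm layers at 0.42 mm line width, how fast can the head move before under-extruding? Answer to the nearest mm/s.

A = 0.24 × 0.42 = 0.1008 mm².
v_max = Q/A = 35.4/0.1008 = 351.19 mm/s → 351 mm/s.

351 mm/s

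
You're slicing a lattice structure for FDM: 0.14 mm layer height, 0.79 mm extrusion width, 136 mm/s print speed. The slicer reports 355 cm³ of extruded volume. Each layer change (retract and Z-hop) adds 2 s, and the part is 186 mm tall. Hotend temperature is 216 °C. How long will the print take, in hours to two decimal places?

7.29 hours

Line area: 0.14 × 0.79 → 0.1106 mm².
Toolpath length = 355 cm³ / 0.1106 mm² = 355000 / 0.1106 = 3209764.9 mm.
Print-move time = 3209764.9 / 136, so 23601.2 s.
Layers = ⌈186/0.14⌉ = 1329.
Non-print overhead: 1329 × 2 → 2658 s.
Altogether 23601.2 + 2658 = 26259.2 s, i.e. 7.29 hours.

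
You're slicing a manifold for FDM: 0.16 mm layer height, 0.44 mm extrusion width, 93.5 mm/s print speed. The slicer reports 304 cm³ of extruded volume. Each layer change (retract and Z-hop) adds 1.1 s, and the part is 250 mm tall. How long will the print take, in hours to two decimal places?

13.31 hours

Line area = 0.16 × 0.44 = 0.0704 mm².
Path length: 304000 mm³ / 0.0704 mm² → 4318181.8 mm.
Print-move time = 4318181.8 / 93.5, so 46183.8 s.
Layers = ⌈250/0.16⌉ = 1563.
Z-hop total: 1563 × 1.1 → 1719.3 s.
Total = 46183.8 + 1719.3 = 47903.1 s = 13.31 hours.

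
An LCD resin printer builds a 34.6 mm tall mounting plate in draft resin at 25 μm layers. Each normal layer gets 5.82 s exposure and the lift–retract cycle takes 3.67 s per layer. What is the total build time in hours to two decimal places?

Layers = ⌈34.6/0.025⌉ = 1384.
Per-layer time: 5.82 + 3.67 → 9.49 s.
Total = 1384 × 9.49 = 13134.16 s = 3.65 hours.

3.65 hours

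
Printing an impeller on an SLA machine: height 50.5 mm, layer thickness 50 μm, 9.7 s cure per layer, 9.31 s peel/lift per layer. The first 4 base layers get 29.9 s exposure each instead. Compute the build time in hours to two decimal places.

5.36 hours

Layers = ⌈50.5/0.05⌉ = 1010.
Base layers = 4 × (29.9 + 9.31), so 156.84 s.
Normal layers: 1006 × (9.7 + 9.31) → 19124.06 s.
Sum: 156.84 + 19124.06 = 19280.9 s → 5.36 hours.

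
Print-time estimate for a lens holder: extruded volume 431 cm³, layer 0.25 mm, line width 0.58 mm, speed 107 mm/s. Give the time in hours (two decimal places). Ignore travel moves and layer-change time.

7.72 hours

Line area: 0.25 × 0.58 → 0.145 mm².
Toolpath length = 431 cm³ / 0.145 mm² = 431000 / 0.145 = 2972413.8 mm.
Extrusion time = 2972413.8 / 107 = 27779.6 s.
In the requested units: 27779.6 s = 7.72 hours.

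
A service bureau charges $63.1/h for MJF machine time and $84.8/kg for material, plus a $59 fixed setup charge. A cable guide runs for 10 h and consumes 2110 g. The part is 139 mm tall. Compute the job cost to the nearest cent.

Machine-time cost: 63.1 × 10 → $631.00.
Material cost = 84.8 × 2110/1000, so $178.928.
Adding setup: 631.00 + 178.928 + 59 → 868.928 ≈ $868.93.

$868.93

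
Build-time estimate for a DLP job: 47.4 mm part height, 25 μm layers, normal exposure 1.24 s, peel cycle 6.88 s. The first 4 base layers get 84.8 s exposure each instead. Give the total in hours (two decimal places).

Layer count = ceil(47.4 / 0.025) = 1896.
Bottom layers = 4 × (84.8 + 6.88) = 366.72 s.
Regular layers: 1892 × (1.24 + 6.88) → 15363.04 s.
Total = 366.72 + 15363.04 = 15729.76 s = 4.37 hours.

4.37 hours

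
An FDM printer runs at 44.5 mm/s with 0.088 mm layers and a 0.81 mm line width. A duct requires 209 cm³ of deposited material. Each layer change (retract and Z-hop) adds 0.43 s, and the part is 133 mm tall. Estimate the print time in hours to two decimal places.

18.48 hours

Bead cross-section = 0.088 × 0.81 = 0.07128 mm².
Path length: 209000 mm³ / 0.07128 mm² → 2932098.8 mm.
Time extruding = 2932098.8 / 44.5, so 65889.9 s.
Number of layers: 133 / 0.088 → 1512 (rounded up).
Z-hop total = 1512 × 0.43, so 650.16 s.
Altogether 65889.9 + 650.16 = 66540.06 s, i.e. 18.48 hours.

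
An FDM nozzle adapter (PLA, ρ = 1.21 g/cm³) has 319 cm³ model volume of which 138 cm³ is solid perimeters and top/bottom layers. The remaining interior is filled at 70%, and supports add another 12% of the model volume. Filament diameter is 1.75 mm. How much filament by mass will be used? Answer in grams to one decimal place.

366.6 g

Interior volume = 319 − 138, so 181 cm³.
Deposited infill = 0.70 × 181, so 126.7 cm³.
Support = 0.12 × 319 = 38.28 cm³.
Deposited volume = 138 + 126.7 + 38.28 = 302.98 cm³.
Mass: 302.98 × 1.21 → 366.6058 g.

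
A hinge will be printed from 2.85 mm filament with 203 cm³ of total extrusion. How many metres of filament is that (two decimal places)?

Filament cross-section = π × (2.85/2)² = 6.3794 mm².
Length = 203 cm³ / 6.3794 mm² = 203000 / 6.3794 = 31821.17 mm = 31.82 m.

31.82 m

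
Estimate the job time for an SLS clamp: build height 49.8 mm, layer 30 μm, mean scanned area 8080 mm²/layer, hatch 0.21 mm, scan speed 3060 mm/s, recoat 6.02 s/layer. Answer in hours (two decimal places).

8.57 hours

Layer count = ceil(49.8 / 0.03) = 1660.
Per-layer scan distance = 8080 / 0.21 = 38476.2 mm.
Scan time per layer = 38476.2 / 3060 = 12.5739 s.
Layer cycle = 12.5739 + 6.02 = 18.5939 s.
Total: 1660 × 18.5939 s = 30865.874 s → 8.57 hours.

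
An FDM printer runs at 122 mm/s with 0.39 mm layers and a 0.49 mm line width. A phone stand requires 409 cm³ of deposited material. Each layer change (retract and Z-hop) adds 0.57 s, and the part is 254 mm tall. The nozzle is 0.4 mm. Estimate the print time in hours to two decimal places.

4.98 hours

Bead cross-section: 0.39 × 0.49 → 0.1911 mm².
Path length: 409000 mm³ / 0.1911 mm² → 2140240.7 mm.
Print-move time = 2140240.7 / 122, so 17543 s.
Number of layers: 254 / 0.39 → 652 (rounded up).
Z-hop total = 652 × 0.57, so 371.64 s.
Altogether 17543 + 371.64 = 17914.64 s, i.e. 4.98 hours.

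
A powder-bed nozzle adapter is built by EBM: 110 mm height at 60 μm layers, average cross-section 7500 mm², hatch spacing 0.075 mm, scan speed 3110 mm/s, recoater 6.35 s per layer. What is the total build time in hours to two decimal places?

19.62 hours

Layers = ⌈110/0.06⌉ = 1834.
Per-layer scan distance = 7500 / 0.075, so 100000 mm.
Scan time per layer = 100000 / 3110 = 32.1543 s.
Per-layer time: 32.1543 + 6.35 → 38.5043 s.
Total: 1834 × 38.5043 s = 70616.8862 s → 19.62 hours.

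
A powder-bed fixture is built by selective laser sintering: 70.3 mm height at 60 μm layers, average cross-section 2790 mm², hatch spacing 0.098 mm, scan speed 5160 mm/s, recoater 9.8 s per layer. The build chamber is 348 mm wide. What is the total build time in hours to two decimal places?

Layers = ⌈70.3/0.06⌉ = 1172.
Per-layer scan distance = 2790 / 0.098 = 28469.4 mm.
Per-layer scan time = 28469.4 / 5160, so 5.5173 s.
Time per layer: 5.5173 + 9.8 → 15.3173 s.
Total: 1172 × 15.3173 s = 17951.8756 s → 4.99 hours.

4.99 hours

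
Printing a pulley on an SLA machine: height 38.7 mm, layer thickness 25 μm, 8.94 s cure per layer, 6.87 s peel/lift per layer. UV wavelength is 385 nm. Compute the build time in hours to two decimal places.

6.80 hours

Number of layers: 38.7 / 0.025 → 1548 (rounded up).
Each layer takes: 8.94 + 6.87 → 15.81 s.
Total = 1548 × 15.81 = 24473.88 s = 6.80 hours.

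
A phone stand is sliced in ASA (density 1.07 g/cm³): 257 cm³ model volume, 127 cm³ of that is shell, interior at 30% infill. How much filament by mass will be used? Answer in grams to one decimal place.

177.6 g

Infill region: 257 − 127 → 130 cm³.
Deposited infill: 0.30 × 130 → 39 cm³.
Total printed volume = 127 + 39, so 166 cm³.
Mass = 166 × 1.07 = 177.62 g.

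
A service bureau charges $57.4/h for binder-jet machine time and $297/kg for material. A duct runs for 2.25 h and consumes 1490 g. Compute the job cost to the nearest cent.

Machine-time cost: 57.4 × 2.25 → $129.15.
Material cost = 297 × 1490/1000 = $442.53.
Total = 129.15 + 442.53 = $571.68.

$571.68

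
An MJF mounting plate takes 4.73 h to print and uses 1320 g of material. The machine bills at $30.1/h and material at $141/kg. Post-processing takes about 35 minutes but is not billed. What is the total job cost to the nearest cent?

Machine-time cost: 30.1 × 4.73 → $142.373.
Material charge = 141 × 1320/1000 = $186.12.
Job cost: 142.373 + 186.12 = 328.493 ≈ $328.49.

$328.49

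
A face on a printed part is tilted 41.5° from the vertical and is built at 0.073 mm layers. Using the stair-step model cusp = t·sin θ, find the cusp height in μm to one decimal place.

Cusp = layer height × sin(41.5°) = 0.073 × 0.6626 = 0.04837 mm = 48.4 μm.

48.4 μm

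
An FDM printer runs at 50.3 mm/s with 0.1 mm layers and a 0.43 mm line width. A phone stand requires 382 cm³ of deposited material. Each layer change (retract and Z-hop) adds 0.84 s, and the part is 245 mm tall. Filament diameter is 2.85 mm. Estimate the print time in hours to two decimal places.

Line area = 0.1 × 0.43 = 0.043 mm².
Path length: 382000 mm³ / 0.043 mm² → 8883720.9 mm.
Extrusion time = 8883720.9 / 50.3 = 176614.7 s.
Layers = ⌈245/0.1⌉ = 2450.
Layer-change overhead: 2450 × 0.84 → 2058 s.
Total = 176614.7 + 2058 = 178672.7 s = 49.63 hours.

49.63 hours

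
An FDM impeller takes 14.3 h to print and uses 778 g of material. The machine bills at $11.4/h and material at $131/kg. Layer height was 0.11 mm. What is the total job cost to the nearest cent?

$264.94

Machine-time cost = 11.4 × 14.3 = $163.02.
Material cost: 131 × 778/1000 → $101.918.
Total = 163.02 + 101.918 = 264.938 ≈ $264.94.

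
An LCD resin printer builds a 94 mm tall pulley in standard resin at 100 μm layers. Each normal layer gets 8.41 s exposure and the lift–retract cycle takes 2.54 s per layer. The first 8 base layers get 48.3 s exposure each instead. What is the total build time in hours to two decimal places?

Layers = ⌈94/0.1⌉ = 940.
Base layers = 8 × (48.3 + 2.54), so 406.72 s.
Normal layers = 932 × (8.41 + 2.54) = 10205.4 s.
Sum: 406.72 + 10205.4 = 10612.12 s → 2.95 hours.

2.95 hours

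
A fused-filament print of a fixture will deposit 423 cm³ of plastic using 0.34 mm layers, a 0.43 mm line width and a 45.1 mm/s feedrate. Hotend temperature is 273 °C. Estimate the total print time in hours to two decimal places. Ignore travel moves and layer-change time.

17.82 hours

Extrusion cross-section = 0.34 × 0.43 = 0.1462 mm².
Toolpath length = 423 cm³ / 0.1462 mm² = 423000 / 0.1462 = 2893296.9 mm.
Print-move time = 2893296.9 / 45.1, so 64152.9 s.
That's 64152.9 s → 17.82 hours.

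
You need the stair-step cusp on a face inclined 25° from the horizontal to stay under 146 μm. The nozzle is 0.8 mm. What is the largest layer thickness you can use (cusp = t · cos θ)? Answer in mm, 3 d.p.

0.161 mm

Layer height = cusp / cos(25°) = 0.146 / 0.9063 = 0.161 mm.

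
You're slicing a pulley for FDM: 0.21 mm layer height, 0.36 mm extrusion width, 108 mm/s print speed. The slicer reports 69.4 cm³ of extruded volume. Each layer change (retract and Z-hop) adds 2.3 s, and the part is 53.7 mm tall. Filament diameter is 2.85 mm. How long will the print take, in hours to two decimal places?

Line area = 0.21 × 0.36 = 0.0756 mm².
Total extruded path = 69400/0.0756 = 917989.4 mm.
Print-move time: 917989.4 / 108 → 8499.9 s.
Number of layers: 53.7 / 0.21 → 256 (rounded up).
Z-hop total = 256 × 2.3, so 588.8 s.
Altogether 8499.9 + 588.8 = 9088.7 s, i.e. 2.52 hours.

2.52 hours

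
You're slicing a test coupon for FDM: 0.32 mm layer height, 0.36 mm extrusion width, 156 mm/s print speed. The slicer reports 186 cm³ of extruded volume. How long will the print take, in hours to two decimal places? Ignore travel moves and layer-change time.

Line area = 0.32 × 0.36, so 0.1152 mm².
Total extruded path = 186000/0.1152 = 1614583.3 mm.
Print-move time = 1614583.3 / 156 = 10349.9 s.
In the requested units: 10349.9 s = 2.87 hours.

2.87 hours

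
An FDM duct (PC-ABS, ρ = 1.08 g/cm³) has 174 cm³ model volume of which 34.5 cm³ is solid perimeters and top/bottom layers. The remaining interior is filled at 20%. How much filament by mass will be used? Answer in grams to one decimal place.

Interior volume = 174 − 34.5 = 139.5 cm³.
Infill deposited = 0.20 × 139.5 = 27.9 cm³.
Deposited volume: 34.5 + 27.9 → 62.4 cm³.
Mass = 62.4 × 1.08, so 67.392 g.

67.4 g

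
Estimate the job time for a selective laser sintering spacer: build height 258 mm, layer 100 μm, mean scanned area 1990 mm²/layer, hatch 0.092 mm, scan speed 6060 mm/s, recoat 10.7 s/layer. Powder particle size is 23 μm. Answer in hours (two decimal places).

Layer count = ceil(258 / 0.1) = 2580.
Per-layer scan distance = 1990 / 0.092, so 21630.4 mm.
Per-layer scan time: 21630.4 / 6060 → 3.5694 s.
Layer cycle = 3.5694 + 10.7 = 14.2694 s.
Build time = 2580 × 14.2694 = 36815.052 s = 10.23 hours.

10.23 hours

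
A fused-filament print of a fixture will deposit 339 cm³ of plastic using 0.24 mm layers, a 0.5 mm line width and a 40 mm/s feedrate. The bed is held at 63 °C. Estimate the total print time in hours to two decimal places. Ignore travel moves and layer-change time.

19.62 hours

Line area = 0.24 × 0.5 = 0.12 mm².
Total extruded path = 339000/0.12 = 2825000 mm.
Time extruding: 2825000 / 40 → 70625 s.
That's 70625 s → 19.62 hours.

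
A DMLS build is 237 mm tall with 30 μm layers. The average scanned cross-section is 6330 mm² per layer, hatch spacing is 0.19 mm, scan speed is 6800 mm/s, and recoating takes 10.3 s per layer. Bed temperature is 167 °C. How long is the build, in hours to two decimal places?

33.35 hours

Number of layers: 237 / 0.03 → 7900 (rounded up).
Hatch length per layer = 6330 / 0.19, so 33315.8 mm.
Per-layer scan time: 33315.8 / 6800 → 4.8994 s.
Layer cycle = 4.8994 + 10.3, so 15.1994 s.
Build time = 7900 × 15.1994 = 120075.26 s = 33.35 hours.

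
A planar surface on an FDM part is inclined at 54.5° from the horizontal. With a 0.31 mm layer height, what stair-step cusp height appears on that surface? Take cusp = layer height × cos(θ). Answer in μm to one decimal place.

h_c = t·cos θ = 0.31 × 0.5807 = 0.180017 mm (180.0 μm).

180.0 μm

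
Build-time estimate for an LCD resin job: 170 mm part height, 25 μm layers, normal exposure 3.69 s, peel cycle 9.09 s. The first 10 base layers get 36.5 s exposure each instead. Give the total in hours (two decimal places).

Layers = ⌈170/0.025⌉ = 6800.
Bottom layers = 10 × (36.5 + 9.09), so 455.9 s.
Regular layers: 6790 × (3.69 + 9.09) → 86776.2 s.
Sum: 455.9 + 86776.2 = 87232.1 s → 24.23 hours.

24.23 hours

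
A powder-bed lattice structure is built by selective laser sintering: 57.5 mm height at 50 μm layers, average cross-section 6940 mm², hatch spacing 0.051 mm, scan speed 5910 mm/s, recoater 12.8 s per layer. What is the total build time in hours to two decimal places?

11.44 hours

Number of layers: 57.5 / 0.05 → 1150 (rounded up).
Scan path per layer = 6940 / 0.051, so 136078.4 mm.
Laser time per layer = 136078.4 / 5910 = 23.0251 s.
Per-layer time = 23.0251 + 12.8 = 35.8251 s.
1150 layers × 35.8251 s/layer = 41198.865 s, i.e. 11.44 hours.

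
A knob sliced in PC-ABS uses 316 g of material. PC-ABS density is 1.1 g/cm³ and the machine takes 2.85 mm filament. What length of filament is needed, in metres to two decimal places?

45.03 m

Volume = 316 g / 1.1 g·cm⁻³ = 287.2727 cm³ = 287272.7 mm³.
Filament cross-section = π × (2.85/2)² = 6.3794 mm².
Length = 287272.7 / 6.3794 = 45031.3 mm = 45.03 m.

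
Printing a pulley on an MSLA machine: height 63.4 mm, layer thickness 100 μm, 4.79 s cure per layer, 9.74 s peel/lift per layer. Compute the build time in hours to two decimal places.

Number of layers: 63.4 / 0.1 → 634 (rounded up).
Per-layer time = 4.79 + 9.74 = 14.53 s.
Total = 634 × 14.53 = 9212.02 s = 2.56 hours.

2.56 hours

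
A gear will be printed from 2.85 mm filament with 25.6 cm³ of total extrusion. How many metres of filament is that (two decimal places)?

4.01 m

Cross-section of 2.85 mm filament: π·(2.85/2)² = 6.3794 mm².
L = 25600 mm³ / 6.3794 mm² = 4012.92 mm, i.e. 4.01 m.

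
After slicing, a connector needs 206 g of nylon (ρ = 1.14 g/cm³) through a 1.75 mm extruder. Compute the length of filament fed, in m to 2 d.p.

75.13 m

Volume = 206 g / 1.14 g·cm⁻³ = 180.7018 cm³ = 180701.8 mm³.
Filament cross-section = π × (1.75/2)² = 2.4053 mm².
Length = 180701.8 / 2.4053 = 75126.51 mm = 75.13 m.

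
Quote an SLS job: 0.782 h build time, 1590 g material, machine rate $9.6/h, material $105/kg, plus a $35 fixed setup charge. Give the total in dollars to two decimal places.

Time charge = 9.6 × 0.782, so $7.5072.
Material charge: 105 × 1590/1000 → $166.95.
Adding setup: 7.5072 + 166.95 + 35 → 209.4572 ≈ $209.46.

$209.46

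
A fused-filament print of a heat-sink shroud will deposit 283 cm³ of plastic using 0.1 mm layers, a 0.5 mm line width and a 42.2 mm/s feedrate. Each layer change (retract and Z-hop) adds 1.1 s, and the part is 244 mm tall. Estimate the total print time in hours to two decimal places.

38.00 hours

Extrusion cross-section: 0.1 × 0.5 → 0.05 mm².
Toolpath length = 283 cm³ / 0.05 mm² = 283000 / 0.05 = 5660000 mm.
Time extruding = 5660000 / 42.2, so 134123.2 s.
Layers = ⌈244/0.1⌉ = 2440.
Non-print overhead = 2440 × 1.1, so 2684 s.
Altogether 134123.2 + 2684 = 136807.2 s, i.e. 38.00 hours.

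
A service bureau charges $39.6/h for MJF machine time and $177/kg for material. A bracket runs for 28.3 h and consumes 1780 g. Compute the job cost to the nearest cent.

$1435.74

Time charge: 39.6 × 28.3 → $1120.68.
Feedstock cost = 177 × 1780/1000, so $315.06.
Job cost: 1120.68 + 315.06 = $1435.74.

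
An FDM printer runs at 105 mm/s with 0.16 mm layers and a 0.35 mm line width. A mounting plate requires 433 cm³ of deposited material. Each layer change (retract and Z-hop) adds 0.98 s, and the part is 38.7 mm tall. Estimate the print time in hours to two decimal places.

20.52 hours

Extrusion cross-section = 0.16 × 0.35, so 0.056 mm².
Path length: 433000 mm³ / 0.056 mm² → 7732142.9 mm.
Print-move time: 7732142.9 / 105 → 73639.5 s.
Layers = ⌈38.7/0.16⌉ = 242.
Z-hop total = 242 × 0.98 = 237.16 s.
Total = 73639.5 + 237.16 = 73876.66 s = 20.52 hours.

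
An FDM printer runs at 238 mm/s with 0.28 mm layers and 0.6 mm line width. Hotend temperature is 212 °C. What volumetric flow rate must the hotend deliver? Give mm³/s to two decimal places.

39.98

A = 0.28 × 0.6, so 0.168 mm².
Volumetric flow = 238 × 0.168 = 39.98 mm³/s.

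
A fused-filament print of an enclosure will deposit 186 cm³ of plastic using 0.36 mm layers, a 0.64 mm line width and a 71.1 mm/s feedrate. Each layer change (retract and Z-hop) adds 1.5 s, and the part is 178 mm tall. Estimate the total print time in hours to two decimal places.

3.36 hours

Line area = 0.36 × 0.64, so 0.2304 mm².
Total extruded path = 186000/0.2304 = 807291.7 mm.
Time extruding: 807291.7 / 71.1 → 11354.3 s.
Layers = ⌈178/0.36⌉ = 495.
Layer-change overhead = 495 × 1.5, so 742.5 s.
Total = 11354.3 + 742.5 = 12096.8 s = 3.36 hours.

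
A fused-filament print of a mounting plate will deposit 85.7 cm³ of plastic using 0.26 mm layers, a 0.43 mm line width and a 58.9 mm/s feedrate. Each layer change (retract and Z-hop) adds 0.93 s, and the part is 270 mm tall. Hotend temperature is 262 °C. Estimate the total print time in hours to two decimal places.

3.88 hours

Bead cross-section: 0.26 × 0.43 → 0.1118 mm².
Toolpath length = 85.7 cm³ / 0.1118 mm² = 85700 / 0.1118 = 766547.4 mm.
Print-move time: 766547.4 / 58.9 → 13014.4 s.
Layer count = ceil(270 / 0.26) = 1039.
Layer-change overhead = 1039 × 0.93 = 966.27 s.
Total = 13014.4 + 966.27 = 13980.67 s = 3.88 hours.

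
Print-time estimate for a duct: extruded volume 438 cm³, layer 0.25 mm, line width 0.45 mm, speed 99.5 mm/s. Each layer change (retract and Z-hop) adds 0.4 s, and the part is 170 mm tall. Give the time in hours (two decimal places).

Extrusion cross-section: 0.25 × 0.45 → 0.1125 mm².
Toolpath length = 438 cm³ / 0.1125 mm² = 438000 / 0.1125 = 3893333.3 mm.
Extrusion time = 3893333.3 / 99.5, so 39129 s.
Number of layers: 170 / 0.25 → 680 (rounded up).
Z-hop total = 680 × 0.4, so 272 s.
Altogether 39129 + 272 = 39401 s, i.e. 10.94 hours.

10.94 hours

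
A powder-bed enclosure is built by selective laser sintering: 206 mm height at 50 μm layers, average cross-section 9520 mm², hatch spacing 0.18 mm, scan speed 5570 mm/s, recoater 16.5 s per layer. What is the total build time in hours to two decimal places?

Layer count = ceil(206 / 0.05) = 4120.
Per-layer scan distance = 9520 / 0.18, so 52888.9 mm.
Laser time per layer = 52888.9 / 5570, so 9.4953 s.
Layer cycle = 9.4953 + 16.5, so 25.9953 s.
Total: 4120 × 25.9953 s = 107100.636 s → 29.75 hours.

29.75 hours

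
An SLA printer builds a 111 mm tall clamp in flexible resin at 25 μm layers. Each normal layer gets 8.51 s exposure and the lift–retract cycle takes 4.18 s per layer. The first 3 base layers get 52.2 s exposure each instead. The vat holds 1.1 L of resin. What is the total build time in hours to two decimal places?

Number of layers: 111 / 0.025 → 4440 (rounded up).
Burn-in layers = 3 × (52.2 + 4.18) = 169.14 s.
Regular layers = 4437 × (8.51 + 4.18) = 56305.53 s.
Total = 169.14 + 56305.53 = 56474.67 s = 15.69 hours.

15.69 hours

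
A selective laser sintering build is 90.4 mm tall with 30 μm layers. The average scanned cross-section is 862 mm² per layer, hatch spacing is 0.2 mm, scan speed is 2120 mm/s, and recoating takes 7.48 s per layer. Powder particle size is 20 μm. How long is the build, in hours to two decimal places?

Number of layers: 90.4 / 0.03 → 3014 (rounded up).
Per-layer scan distance = 862 / 0.2, so 4310 mm.
Laser time per layer: 4310 / 2120 → 2.033 s.
Time per layer: 2.033 + 7.48 → 9.513 s.
Total: 3014 × 9.513 s = 28672.182 s → 7.96 hours.

7.96 hours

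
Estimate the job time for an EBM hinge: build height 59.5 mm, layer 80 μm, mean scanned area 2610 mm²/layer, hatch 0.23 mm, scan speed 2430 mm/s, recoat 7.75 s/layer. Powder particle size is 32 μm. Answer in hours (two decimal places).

Layer count = ceil(59.5 / 0.08) = 744.
Hatch length per layer: 2610 / 0.23 → 11347.8 mm.
Beam time per layer = 11347.8 / 2430, so 4.6699 s.
Time per layer = 4.6699 + 7.75, so 12.4199 s.
Total: 744 × 12.4199 s = 9240.4056 s → 2.57 hours.

2.57 hours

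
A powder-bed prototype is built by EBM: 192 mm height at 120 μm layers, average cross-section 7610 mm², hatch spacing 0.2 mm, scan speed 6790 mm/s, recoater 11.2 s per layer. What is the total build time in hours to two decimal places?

7.47 hours

Layers = ⌈192/0.12⌉ = 1600.
Hatch length per layer: 7610 / 0.2 → 38050 mm.
Per-layer scan time = 38050 / 6790, so 5.6038 s.
Per-layer time = 5.6038 + 11.2, so 16.8038 s.
Build time = 1600 × 16.8038 = 26886.08 s = 7.47 hours.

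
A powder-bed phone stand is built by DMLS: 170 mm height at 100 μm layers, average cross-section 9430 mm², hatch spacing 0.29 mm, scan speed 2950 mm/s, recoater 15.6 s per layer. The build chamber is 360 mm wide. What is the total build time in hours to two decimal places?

12.57 hours

Layer count = ceil(170 / 0.1) = 1700.
Per-layer scan distance = 9430 / 0.29, so 32517.2 mm.
Scan time per layer = 32517.2 / 2950 = 11.0228 s.
Time per layer = 11.0228 + 15.6, so 26.6228 s.
Total: 1700 × 26.6228 s = 45258.76 s → 12.57 hours.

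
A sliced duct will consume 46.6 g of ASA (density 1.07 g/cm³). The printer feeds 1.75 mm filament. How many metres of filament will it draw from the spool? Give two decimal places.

Volume = 46.6 g / 1.07 g·cm⁻³ = 43.5514 cm³ = 43551.4 mm³.
Cross-section of 1.75 mm filament: π·(1.75/2)² = 2.4053 mm².
Length = 43551.4 / 2.4053 = 18106.43 mm = 18.11 m.

18.11 m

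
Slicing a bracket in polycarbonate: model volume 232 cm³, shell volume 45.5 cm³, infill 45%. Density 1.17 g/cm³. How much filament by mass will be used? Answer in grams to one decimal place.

151.4 g

Volume inside the shell = 232 − 45.5 = 186.5 cm³.
Deposited infill: 0.45 × 186.5 → 83.925 cm³.
Total printed volume = 45.5 + 83.925, so 129.425 cm³.
Mass = 129.425 × 1.17 = 151.42725 g.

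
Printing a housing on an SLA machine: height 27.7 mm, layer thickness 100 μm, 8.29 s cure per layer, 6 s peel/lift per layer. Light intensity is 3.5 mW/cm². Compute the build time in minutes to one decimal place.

66.0 minutes

Layer count = ceil(27.7 / 0.1) = 277.
Cycle time: 8.29 + 6 → 14.29 s.
Total = 277 × 14.29 = 3958.33 s = 66.0 minutes.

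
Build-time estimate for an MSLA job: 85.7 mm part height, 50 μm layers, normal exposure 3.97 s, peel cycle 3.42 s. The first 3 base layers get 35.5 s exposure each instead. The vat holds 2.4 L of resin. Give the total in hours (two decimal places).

3.54 hours

Layer count = ceil(85.7 / 0.05) = 1714.
Base layers: 3 × (35.5 + 3.42) → 116.76 s.
Regular layers: 1711 × (3.97 + 3.42) → 12644.29 s.
Sum: 116.76 + 12644.29 = 12761.05 s → 3.54 hours.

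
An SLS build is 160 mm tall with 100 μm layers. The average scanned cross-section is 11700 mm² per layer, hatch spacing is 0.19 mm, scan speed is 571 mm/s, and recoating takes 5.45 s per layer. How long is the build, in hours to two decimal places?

Number of layers: 160 / 0.1 → 1600 (rounded up).
Scan path per layer = 11700 / 0.19, so 61578.9 mm.
Laser time per layer = 61578.9 / 571, so 107.844 s.
Layer cycle: 107.844 + 5.45 → 113.294 s.
Build time = 1600 × 113.294 = 181270.4 s = 50.35 hours.

50.35 hours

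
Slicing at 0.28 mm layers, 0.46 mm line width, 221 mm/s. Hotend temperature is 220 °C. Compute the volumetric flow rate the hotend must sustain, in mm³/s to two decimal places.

Bead cross-section = 0.28 × 0.46 = 0.1288 mm².
Volumetric flow = 221 × 0.1288 = 28.46 mm³/s.

28.46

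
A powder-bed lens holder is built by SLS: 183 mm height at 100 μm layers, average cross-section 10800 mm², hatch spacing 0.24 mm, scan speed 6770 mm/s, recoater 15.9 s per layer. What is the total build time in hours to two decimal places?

11.46 hours

Layer count = ceil(183 / 0.1) = 1830.
Per-layer scan distance = 10800 / 0.24, so 45000 mm.
Per-layer scan time = 45000 / 6770, so 6.647 s.
Time per layer = 6.647 + 15.9 = 22.547 s.
Total: 1830 × 22.547 s = 41261.01 s → 11.46 hours.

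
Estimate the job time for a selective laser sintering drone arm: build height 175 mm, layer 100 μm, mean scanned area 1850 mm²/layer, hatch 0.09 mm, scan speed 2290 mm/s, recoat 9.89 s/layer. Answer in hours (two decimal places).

Layer count = ceil(175 / 0.1) = 1750.
Hatch length per layer: 1850 / 0.09 → 20555.6 mm.
Laser time per layer: 20555.6 / 2290 → 8.9762 s.
Per-layer time = 8.9762 + 9.89, so 18.8662 s.
Total: 1750 × 18.8662 s = 33015.85 s → 9.17 hours.

9.17 hours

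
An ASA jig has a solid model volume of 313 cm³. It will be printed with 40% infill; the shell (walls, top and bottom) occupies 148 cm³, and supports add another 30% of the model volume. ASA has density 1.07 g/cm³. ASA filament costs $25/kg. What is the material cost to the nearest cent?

Infill region = 313 − 148 = 165 cm³.
Infill volume = 0.40 × 165, so 66 cm³.
Support = 0.30 × 313, so 93.9 cm³.
Deposited volume = 148 + 66 + 93.9 = 307.9 cm³.
Mass = 307.9 × 1.07, so 329.453 g.
At $25/kg: 329.453/1000 × 25 = $8.24.

$8.24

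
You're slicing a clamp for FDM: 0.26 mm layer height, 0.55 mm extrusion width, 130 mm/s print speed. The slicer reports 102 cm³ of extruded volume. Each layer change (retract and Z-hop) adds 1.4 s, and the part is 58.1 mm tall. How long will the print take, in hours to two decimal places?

Extrusion cross-section = 0.26 × 0.55, so 0.143 mm².
Total extruded path = 102000/0.143 = 713286.7 mm.
Time extruding = 713286.7 / 130 = 5486.8 s.
Number of layers: 58.1 / 0.26 → 224 (rounded up).
Non-print overhead: 224 × 1.4 → 313.6 s.
Total = 5486.8 + 313.6 = 5800.4 s = 1.61 hours.

1.61 hours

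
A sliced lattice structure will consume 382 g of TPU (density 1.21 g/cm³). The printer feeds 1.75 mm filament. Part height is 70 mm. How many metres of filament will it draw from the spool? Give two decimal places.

131.25 m

Volume = 382 g / 1.21 g·cm⁻³ = 315.7025 cm³ = 315702.5 mm³.
A = π r² = π × 0.875² = 2.4053 mm².
Length = 315702.5 / 2.4053 = 131252.86 mm = 131.25 m.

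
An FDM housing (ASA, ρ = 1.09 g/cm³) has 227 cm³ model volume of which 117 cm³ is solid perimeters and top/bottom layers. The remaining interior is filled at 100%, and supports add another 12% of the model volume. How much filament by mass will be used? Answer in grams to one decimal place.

277.1 g

Interior volume = 227 − 117 = 110 cm³.
Infill deposited = 1.00 × 110, so 110 cm³.
Support = 0.12 × 227, so 27.24 cm³.
Total extruded = 117 + 110 + 27.24, so 254.24 cm³.
Mass = 254.24 × 1.09 = 277.1216 g.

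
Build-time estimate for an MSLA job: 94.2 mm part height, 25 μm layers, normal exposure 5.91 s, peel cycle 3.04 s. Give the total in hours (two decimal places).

Layer count = ceil(94.2 / 0.025) = 3768.
Each layer takes = 5.91 + 3.04 = 8.95 s.
Build time: 3768 × 8.95 s = 33723.6 s, i.e. 9.37 hours.

9.37 hours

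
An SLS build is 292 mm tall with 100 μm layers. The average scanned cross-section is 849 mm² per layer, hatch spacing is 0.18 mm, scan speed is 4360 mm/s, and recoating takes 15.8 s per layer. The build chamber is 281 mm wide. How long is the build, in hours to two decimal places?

Layer count = ceil(292 / 0.1) = 2920.
Per-layer scan distance = 849 / 0.18 = 4716.7 mm.
Per-layer scan time = 4716.7 / 4360, so 1.0818 s.
Per-layer time: 1.0818 + 15.8 → 16.8818 s.
2920 layers × 16.8818 s/layer = 49294.856 s, i.e. 13.69 hours.

13.69 hours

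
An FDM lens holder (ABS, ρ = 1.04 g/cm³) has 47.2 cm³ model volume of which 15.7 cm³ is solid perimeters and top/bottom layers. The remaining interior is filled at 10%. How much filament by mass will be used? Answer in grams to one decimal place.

Interior volume = 47.2 − 15.7 = 31.5 cm³.
Deposited infill: 0.10 × 31.5 → 3.15 cm³.
Deposited volume = 15.7 + 3.15, so 18.85 cm³.
Mass = 18.85 × 1.04, so 19.604 g.

19.6 g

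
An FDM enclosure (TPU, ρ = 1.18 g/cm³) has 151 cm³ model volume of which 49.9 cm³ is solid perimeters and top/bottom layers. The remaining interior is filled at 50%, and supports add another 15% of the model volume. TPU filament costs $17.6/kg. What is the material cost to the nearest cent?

Infill region: 151 − 49.9 → 101.1 cm³.
Deposited infill = 0.50 × 101.1, so 50.55 cm³.
Support = 0.15 × 151 = 22.65 cm³.
Total extruded = 49.9 + 50.55 + 22.65 = 123.1 cm³.
Mass: 123.1 × 1.18 → 145.258 g.
At $17.6/kg: 145.258/1000 × 17.6 = $2.56.

$2.56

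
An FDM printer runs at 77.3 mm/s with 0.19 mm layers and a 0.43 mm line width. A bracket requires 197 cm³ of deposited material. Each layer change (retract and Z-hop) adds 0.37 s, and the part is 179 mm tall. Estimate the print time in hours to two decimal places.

8.76 hours

Bead cross-section: 0.19 × 0.43 → 0.0817 mm².
Path length: 197000 mm³ / 0.0817 mm² → 2411260.7 mm.
Time extruding = 2411260.7 / 77.3, so 31193.5 s.
Layer count = ceil(179 / 0.19) = 943.
Non-print overhead = 943 × 0.37, so 348.91 s.
Altogether 31193.5 + 348.91 = 31542.41 s, i.e. 8.76 hours.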